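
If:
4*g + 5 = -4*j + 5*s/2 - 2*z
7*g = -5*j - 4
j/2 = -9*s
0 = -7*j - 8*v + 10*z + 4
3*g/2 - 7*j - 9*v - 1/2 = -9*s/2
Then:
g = 128/303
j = -2108/1515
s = 1054/13635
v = 30971/27270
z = -6346/13635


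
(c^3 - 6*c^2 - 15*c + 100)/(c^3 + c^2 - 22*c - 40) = (c - 5)/(c + 2)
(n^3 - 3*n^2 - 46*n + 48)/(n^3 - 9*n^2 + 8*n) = (n + 6)/n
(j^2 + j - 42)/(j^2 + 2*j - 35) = (j - 6)/(j - 5)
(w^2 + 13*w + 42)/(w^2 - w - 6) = (w^2 + 13*w + 42)/(w^2 - w - 6)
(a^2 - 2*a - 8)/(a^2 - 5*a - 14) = (a - 4)/(a - 7)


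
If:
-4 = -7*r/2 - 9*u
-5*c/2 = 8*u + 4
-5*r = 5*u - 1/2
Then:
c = -1024/275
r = -31/55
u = 73/110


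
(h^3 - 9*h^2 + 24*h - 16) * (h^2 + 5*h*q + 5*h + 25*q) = h^5 + 5*h^4*q - 4*h^4 - 20*h^3*q - 21*h^3 - 105*h^2*q + 104*h^2 + 520*h*q - 80*h - 400*q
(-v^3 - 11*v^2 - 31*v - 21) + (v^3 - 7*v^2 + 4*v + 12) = -18*v^2 - 27*v - 9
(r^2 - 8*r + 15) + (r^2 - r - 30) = 2*r^2 - 9*r - 15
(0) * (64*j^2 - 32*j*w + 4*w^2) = 0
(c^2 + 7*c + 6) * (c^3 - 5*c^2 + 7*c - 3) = c^5 + 2*c^4 - 22*c^3 + 16*c^2 + 21*c - 18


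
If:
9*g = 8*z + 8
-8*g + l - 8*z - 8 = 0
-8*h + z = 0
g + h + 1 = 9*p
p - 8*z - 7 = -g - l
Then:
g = -632/5257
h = -746/5257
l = -10744/5257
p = 431/5257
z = -5968/5257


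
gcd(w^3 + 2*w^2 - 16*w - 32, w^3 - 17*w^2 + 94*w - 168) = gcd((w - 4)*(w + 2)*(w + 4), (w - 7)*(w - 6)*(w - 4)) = w - 4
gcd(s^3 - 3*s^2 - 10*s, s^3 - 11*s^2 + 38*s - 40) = s - 5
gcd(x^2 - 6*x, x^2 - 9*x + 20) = 1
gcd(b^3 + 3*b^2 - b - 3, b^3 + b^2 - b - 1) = b^2 - 1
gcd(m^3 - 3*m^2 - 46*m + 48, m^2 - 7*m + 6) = m - 1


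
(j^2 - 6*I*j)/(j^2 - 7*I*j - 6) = j/(j - I)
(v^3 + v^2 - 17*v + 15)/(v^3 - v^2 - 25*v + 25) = (v - 3)/(v - 5)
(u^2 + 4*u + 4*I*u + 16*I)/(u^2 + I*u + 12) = (u + 4)/(u - 3*I)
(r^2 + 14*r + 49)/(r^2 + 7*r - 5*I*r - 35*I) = (r + 7)/(r - 5*I)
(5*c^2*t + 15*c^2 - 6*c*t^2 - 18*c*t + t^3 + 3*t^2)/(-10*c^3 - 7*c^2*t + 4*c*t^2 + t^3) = (-5*c^2*t - 15*c^2 + 6*c*t^2 + 18*c*t - t^3 - 3*t^2)/(10*c^3 + 7*c^2*t - 4*c*t^2 - t^3)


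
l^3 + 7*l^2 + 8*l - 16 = (l - 1)*(l + 4)^2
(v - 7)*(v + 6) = v^2 - v - 42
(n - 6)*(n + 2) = n^2 - 4*n - 12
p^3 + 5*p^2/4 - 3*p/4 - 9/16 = (p - 3/4)*(p + 1/2)*(p + 3/2)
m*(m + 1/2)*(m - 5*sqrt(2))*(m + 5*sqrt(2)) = m^4 + m^3/2 - 50*m^2 - 25*m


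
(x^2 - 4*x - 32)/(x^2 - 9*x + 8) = (x + 4)/(x - 1)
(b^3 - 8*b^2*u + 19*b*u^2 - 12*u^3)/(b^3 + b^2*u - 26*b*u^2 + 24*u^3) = (b - 3*u)/(b + 6*u)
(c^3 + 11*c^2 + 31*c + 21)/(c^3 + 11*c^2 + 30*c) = (c^3 + 11*c^2 + 31*c + 21)/(c*(c^2 + 11*c + 30))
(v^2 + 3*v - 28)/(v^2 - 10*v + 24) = (v + 7)/(v - 6)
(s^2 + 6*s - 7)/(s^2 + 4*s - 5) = (s + 7)/(s + 5)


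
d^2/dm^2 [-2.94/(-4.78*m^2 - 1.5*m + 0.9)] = (-134.348592*m^2 - 42.1596*m + 2.94*(9.56*m + 1.5)*(19.12*m + 3.0) + 25.29576)/(4.78*m^2 + 1.5*m - 0.9)^3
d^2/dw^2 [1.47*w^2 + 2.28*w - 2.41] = 2.94000000000000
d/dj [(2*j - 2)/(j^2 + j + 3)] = 2*(j^2 + j - (j - 1)*(2*j + 1) + 3)/(j^2 + j + 3)^2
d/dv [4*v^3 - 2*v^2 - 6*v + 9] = 12*v^2 - 4*v - 6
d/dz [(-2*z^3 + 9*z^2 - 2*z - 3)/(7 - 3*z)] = (12*z^3 - 69*z^2 + 126*z - 23)/(9*z^2 - 42*z + 49)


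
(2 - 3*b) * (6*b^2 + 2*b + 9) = -18*b^3 + 6*b^2 - 23*b + 18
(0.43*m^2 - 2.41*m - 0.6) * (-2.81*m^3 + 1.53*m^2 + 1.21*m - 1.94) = -1.2083*m^5 + 7.43*m^4 - 1.481*m^3 - 4.6683*m^2 + 3.9494*m + 1.164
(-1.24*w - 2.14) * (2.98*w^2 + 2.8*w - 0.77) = -3.6952*w^3 - 9.8492*w^2 - 5.0372*w + 1.6478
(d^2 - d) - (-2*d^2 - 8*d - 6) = 3*d^2 + 7*d + 6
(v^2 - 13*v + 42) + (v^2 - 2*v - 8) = 2*v^2 - 15*v + 34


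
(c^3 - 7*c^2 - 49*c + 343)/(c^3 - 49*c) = (c - 7)/c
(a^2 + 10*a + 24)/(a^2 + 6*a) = (a + 4)/a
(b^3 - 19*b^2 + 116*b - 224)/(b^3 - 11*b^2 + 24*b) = (b^2 - 11*b + 28)/(b*(b - 3))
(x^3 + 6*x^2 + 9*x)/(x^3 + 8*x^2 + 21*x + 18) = x/(x + 2)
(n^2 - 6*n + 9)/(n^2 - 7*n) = (n^2 - 6*n + 9)/(n*(n - 7))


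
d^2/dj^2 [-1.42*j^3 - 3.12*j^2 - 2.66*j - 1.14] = -8.52*j - 6.24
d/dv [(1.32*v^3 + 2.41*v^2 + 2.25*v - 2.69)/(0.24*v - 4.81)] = (0.6336*v^3 - 18.4692*v^2 - 23.1842*v - 10.1769)/(0.0576*v^2 - 2.3088*v + 23.1361)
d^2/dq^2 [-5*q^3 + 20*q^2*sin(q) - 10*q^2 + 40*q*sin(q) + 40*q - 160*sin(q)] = -20*q^2*sin(q) - 40*q*sin(q) + 80*q*cos(q) - 30*q + 200*sin(q) + 80*cos(q) - 20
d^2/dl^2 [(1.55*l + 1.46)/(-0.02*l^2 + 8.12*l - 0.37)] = (-(0.04*l - 8.12)*(0.08*l - 16.24)*(1.55*l + 1.46) + (0.186*l - 25.1136)*(0.02*l^2 - 8.12*l + 0.37))/(0.02*l^2 - 8.12*l + 0.37)^3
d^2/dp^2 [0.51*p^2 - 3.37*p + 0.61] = 1.02000000000000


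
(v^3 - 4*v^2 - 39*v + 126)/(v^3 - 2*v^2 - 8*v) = (-v^3 + 4*v^2 + 39*v - 126)/(v*(-v^2 + 2*v + 8))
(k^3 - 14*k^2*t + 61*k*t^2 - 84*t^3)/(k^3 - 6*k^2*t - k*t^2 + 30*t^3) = (-k^2 + 11*k*t - 28*t^2)/(-k^2 + 3*k*t + 10*t^2)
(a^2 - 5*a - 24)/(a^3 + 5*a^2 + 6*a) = (a - 8)/(a*(a + 2))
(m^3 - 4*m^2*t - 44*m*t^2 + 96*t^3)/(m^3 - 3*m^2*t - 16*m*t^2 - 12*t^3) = (-m^3 + 4*m^2*t + 44*m*t^2 - 96*t^3)/(-m^3 + 3*m^2*t + 16*m*t^2 + 12*t^3)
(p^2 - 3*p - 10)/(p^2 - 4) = (p - 5)/(p - 2)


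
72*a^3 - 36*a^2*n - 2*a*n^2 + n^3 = (-6*a + n)*(-2*a + n)*(6*a + n)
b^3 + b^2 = b^2*(b + 1)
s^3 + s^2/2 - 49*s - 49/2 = (s - 7)*(s + 1/2)*(s + 7)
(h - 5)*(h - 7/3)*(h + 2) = h^3 - 16*h^2/3 - 3*h + 70/3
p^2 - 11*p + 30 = (p - 6)*(p - 5)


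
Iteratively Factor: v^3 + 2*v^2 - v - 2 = (v + 1)*(v^2 + v - 2) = (v - 1)*(v + 1)*(v + 2)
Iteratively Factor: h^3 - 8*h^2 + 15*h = (h - 5)*(h^2 - 3*h) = h*(h - 5)*(h - 3)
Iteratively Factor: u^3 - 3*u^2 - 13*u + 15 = (u + 3)*(u^2 - 6*u + 5) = (u - 1)*(u + 3)*(u - 5)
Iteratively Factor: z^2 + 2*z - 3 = (z - 1)*(z + 3)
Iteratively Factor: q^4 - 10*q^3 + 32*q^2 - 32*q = (q)*(q^3 - 10*q^2 + 32*q - 32) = q*(q - 2)*(q^2 - 8*q + 16) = q*(q - 4)*(q - 2)*(q - 4)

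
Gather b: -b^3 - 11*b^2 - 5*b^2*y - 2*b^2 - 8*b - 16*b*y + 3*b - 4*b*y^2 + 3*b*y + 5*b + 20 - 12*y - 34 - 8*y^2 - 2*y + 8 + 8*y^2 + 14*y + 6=-b^3 + b^2*(-5*y - 13) + b*(-4*y^2 - 13*y)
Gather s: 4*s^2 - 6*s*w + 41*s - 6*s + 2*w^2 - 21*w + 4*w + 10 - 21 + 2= 4*s^2 + s*(35 - 6*w) + 2*w^2 - 17*w - 9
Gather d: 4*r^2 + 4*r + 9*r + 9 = 4*r^2 + 13*r + 9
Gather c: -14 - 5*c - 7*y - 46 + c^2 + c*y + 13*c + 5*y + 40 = c^2 + c*(y + 8) - 2*y - 20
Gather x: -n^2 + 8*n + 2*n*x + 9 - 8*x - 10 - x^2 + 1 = -n^2 + 8*n - x^2 + x*(2*n - 8)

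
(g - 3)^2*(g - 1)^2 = g^4 - 8*g^3 + 22*g^2 - 24*g + 9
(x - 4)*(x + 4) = x^2 - 16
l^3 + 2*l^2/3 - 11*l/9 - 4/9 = (l - 1)*(l + 1/3)*(l + 4/3)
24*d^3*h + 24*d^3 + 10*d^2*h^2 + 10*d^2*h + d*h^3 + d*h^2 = (4*d + h)*(6*d + h)*(d*h + d)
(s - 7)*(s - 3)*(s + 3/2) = s^3 - 17*s^2/2 + 6*s + 63/2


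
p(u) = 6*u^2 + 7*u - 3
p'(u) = 12*u + 7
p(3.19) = 80.39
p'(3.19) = 45.28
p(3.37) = 88.73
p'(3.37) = 47.44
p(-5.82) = 159.49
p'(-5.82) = -62.84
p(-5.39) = 133.58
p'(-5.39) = -57.68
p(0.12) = -2.07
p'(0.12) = 8.44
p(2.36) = 46.94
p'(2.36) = 35.32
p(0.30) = -0.36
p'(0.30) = 10.60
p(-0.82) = -4.71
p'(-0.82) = -2.84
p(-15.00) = 1242.00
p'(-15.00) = -173.00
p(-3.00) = 30.00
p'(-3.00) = -29.00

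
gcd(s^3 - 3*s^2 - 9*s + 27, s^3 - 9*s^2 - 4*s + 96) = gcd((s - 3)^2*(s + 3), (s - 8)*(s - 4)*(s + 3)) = s + 3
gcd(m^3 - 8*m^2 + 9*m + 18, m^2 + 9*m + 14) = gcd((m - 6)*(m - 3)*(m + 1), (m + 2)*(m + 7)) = 1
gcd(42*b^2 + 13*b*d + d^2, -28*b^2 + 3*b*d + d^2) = 7*b + d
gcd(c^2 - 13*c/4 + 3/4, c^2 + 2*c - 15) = c - 3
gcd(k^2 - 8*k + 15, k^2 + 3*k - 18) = k - 3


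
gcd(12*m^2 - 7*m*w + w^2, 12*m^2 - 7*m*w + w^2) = 12*m^2 - 7*m*w + w^2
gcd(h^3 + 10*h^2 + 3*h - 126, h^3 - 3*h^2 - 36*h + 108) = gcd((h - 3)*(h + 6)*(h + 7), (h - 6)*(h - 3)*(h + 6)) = h^2 + 3*h - 18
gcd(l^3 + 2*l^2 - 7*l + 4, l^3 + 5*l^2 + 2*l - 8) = l^2 + 3*l - 4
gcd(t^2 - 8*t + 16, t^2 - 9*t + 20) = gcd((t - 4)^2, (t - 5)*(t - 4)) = t - 4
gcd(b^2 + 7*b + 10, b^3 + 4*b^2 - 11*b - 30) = b^2 + 7*b + 10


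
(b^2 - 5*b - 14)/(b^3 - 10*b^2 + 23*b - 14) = (b + 2)/(b^2 - 3*b + 2)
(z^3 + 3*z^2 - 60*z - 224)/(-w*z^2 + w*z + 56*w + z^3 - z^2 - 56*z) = (z + 4)/(-w + z)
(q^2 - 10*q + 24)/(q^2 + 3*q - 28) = (q - 6)/(q + 7)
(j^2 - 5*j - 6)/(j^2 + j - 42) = (j + 1)/(j + 7)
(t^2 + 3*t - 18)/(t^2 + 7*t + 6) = (t - 3)/(t + 1)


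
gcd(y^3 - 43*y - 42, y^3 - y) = y + 1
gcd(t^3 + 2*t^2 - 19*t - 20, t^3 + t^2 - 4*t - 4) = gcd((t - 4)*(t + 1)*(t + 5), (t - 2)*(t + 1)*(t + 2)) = t + 1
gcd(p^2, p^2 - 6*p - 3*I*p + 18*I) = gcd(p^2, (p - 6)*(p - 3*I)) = 1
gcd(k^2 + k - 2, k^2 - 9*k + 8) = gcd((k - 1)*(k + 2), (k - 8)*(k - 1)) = k - 1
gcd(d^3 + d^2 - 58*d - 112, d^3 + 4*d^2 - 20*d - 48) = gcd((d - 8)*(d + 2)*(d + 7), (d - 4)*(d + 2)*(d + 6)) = d + 2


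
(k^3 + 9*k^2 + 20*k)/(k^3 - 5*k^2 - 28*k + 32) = k*(k + 5)/(k^2 - 9*k + 8)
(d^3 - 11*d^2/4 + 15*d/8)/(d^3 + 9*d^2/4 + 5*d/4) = (8*d^2 - 22*d + 15)/(2*(4*d^2 + 9*d + 5))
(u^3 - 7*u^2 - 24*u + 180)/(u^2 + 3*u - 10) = (u^2 - 12*u + 36)/(u - 2)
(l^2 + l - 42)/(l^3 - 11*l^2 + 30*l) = (l + 7)/(l*(l - 5))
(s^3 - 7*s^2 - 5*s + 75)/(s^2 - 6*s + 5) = (s^2 - 2*s - 15)/(s - 1)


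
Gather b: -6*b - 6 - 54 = -6*b - 60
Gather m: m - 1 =m - 1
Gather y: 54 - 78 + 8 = -16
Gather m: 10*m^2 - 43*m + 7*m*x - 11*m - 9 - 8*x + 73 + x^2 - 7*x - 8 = 10*m^2 + m*(7*x - 54) + x^2 - 15*x + 56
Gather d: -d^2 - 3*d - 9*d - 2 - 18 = -d^2 - 12*d - 20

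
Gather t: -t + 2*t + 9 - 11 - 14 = t - 16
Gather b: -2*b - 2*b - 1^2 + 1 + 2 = 2 - 4*b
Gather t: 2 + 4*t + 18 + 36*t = 40*t + 20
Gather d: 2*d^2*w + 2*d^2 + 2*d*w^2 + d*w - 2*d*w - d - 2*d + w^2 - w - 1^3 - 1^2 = d^2*(2*w + 2) + d*(2*w^2 - w - 3) + w^2 - w - 2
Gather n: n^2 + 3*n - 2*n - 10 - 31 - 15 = n^2 + n - 56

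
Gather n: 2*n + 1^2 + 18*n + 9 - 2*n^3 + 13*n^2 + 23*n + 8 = -2*n^3 + 13*n^2 + 43*n + 18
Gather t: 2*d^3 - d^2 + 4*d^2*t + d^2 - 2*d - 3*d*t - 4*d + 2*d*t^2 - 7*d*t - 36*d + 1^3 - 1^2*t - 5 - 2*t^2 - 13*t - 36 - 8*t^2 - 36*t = 2*d^3 - 42*d + t^2*(2*d - 10) + t*(4*d^2 - 10*d - 50) - 40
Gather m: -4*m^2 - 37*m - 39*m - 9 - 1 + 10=-4*m^2 - 76*m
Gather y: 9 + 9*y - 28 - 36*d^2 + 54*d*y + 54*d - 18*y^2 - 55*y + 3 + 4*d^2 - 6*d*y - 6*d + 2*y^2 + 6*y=-32*d^2 + 48*d - 16*y^2 + y*(48*d - 40) - 16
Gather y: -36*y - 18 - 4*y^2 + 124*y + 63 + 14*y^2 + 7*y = 10*y^2 + 95*y + 45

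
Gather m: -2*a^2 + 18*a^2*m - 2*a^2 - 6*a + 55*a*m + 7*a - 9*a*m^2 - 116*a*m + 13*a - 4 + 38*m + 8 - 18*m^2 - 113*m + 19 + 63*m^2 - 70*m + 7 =-4*a^2 + 14*a + m^2*(45 - 9*a) + m*(18*a^2 - 61*a - 145) + 30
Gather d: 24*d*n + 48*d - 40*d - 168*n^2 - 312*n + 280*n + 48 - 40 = d*(24*n + 8) - 168*n^2 - 32*n + 8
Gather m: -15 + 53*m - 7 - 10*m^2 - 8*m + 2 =-10*m^2 + 45*m - 20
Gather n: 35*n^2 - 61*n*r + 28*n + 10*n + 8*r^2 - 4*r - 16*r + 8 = 35*n^2 + n*(38 - 61*r) + 8*r^2 - 20*r + 8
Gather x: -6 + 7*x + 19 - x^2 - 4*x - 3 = -x^2 + 3*x + 10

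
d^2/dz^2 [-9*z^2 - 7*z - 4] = -18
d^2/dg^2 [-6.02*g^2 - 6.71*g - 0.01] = -12.0400000000000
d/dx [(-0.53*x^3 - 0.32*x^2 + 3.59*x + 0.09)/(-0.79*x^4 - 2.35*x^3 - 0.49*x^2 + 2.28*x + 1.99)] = (-0.4187*x^6 - 0.505599999999999*x^5 + 8.016*x^4 + 14.7406*x^3 - 1.5001*x^2 - 1.1854*x + 6.9389)/(0.6241*x^8 + 3.713*x^7 + 6.2967*x^6 - 1.2994*x^5 - 13.6201*x^4 - 11.5874*x^3 + 3.2482*x^2 + 9.0744*x + 3.9601)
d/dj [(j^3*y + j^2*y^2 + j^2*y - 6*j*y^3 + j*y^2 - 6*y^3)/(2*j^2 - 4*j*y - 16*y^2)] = y*(j^4 - 4*j^3*y - 20*j^2*y^2 - 3*j^2*y - 16*j*y^3 - 4*j*y^2 + 48*y^4 - 20*y^3)/(2*(j^4 - 4*j^3*y - 12*j^2*y^2 + 32*j*y^3 + 64*y^4))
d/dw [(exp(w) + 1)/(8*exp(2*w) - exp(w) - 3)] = (-(exp(w) + 1)*(16*exp(w) - 1) + 8*exp(2*w) - exp(w) - 3)*exp(w)/(-8*exp(2*w) + exp(w) + 3)^2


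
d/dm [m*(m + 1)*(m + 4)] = 3*m^2 + 10*m + 4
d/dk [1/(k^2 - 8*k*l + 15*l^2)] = 2*(-k + 4*l)/(k^2 - 8*k*l + 15*l^2)^2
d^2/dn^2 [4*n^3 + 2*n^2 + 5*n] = 24*n + 4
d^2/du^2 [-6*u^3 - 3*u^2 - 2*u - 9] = -36*u - 6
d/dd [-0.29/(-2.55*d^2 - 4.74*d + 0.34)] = (-1.479*d - 1.3746)/(2.55*d^2 + 4.74*d - 0.34)^2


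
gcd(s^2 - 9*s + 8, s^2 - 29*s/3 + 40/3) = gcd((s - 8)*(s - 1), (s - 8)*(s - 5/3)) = s - 8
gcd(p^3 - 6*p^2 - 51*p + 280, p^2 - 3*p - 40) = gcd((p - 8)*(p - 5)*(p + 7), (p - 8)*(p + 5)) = p - 8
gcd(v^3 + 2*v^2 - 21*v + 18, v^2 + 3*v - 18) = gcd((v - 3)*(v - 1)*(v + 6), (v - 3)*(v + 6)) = v^2 + 3*v - 18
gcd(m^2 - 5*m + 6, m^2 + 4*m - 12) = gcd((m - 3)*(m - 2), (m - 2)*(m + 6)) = m - 2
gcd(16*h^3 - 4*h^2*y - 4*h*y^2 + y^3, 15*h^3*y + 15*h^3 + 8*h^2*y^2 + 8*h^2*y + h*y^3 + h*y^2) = 1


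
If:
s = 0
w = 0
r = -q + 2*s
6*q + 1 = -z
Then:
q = -z/6 - 1/6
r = z/6 + 1/6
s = 0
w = 0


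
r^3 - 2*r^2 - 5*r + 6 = (r - 3)*(r - 1)*(r + 2)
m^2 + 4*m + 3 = (m + 1)*(m + 3)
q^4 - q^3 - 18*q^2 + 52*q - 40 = (q - 2)^3*(q + 5)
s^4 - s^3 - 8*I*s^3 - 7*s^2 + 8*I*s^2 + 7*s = s*(s - 1)*(s - 7*I)*(s - I)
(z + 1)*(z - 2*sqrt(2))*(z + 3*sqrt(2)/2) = z^3 - sqrt(2)*z^2/2 + z^2 - 6*z - sqrt(2)*z/2 - 6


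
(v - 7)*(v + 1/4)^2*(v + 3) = v^4 - 7*v^3/2 - 367*v^2/16 - 43*v/4 - 21/16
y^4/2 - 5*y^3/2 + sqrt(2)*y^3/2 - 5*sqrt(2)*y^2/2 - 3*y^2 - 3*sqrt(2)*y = y*(y/2 + sqrt(2)/2)*(y - 6)*(y + 1)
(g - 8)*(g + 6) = g^2 - 2*g - 48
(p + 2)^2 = p^2 + 4*p + 4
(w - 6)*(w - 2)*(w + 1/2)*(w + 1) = w^4 - 13*w^3/2 + w^2/2 + 14*w + 6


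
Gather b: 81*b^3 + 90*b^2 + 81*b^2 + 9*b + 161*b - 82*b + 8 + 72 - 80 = 81*b^3 + 171*b^2 + 88*b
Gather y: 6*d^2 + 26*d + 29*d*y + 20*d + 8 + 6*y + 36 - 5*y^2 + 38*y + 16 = 6*d^2 + 46*d - 5*y^2 + y*(29*d + 44) + 60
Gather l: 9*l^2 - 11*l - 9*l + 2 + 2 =9*l^2 - 20*l + 4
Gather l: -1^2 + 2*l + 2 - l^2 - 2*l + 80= 81 - l^2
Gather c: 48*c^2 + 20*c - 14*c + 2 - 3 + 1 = 48*c^2 + 6*c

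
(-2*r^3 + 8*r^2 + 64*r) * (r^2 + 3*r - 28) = -2*r^5 + 2*r^4 + 144*r^3 - 32*r^2 - 1792*r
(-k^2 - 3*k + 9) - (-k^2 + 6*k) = 9 - 9*k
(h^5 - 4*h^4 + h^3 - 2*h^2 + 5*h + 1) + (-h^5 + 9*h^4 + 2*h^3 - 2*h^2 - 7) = 5*h^4 + 3*h^3 - 4*h^2 + 5*h - 6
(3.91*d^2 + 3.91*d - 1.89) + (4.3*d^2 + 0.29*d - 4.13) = 8.21*d^2 + 4.2*d - 6.02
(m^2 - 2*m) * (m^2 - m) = m^4 - 3*m^3 + 2*m^2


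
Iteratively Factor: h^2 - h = (h)*(h - 1)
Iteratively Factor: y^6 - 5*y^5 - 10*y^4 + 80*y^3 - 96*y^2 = (y - 4)*(y^5 - y^4 - 14*y^3 + 24*y^2) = (y - 4)*(y - 2)*(y^4 + y^3 - 12*y^2) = (y - 4)*(y - 2)*(y + 4)*(y^3 - 3*y^2) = y*(y - 4)*(y - 2)*(y + 4)*(y^2 - 3*y) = y^2*(y - 4)*(y - 2)*(y + 4)*(y - 3)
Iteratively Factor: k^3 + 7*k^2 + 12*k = (k)*(k^2 + 7*k + 12) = k*(k + 3)*(k + 4)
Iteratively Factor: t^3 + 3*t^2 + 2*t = (t + 2)*(t^2 + t) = (t + 1)*(t + 2)*(t)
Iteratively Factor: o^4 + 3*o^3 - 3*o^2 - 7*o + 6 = (o - 1)*(o^3 + 4*o^2 + o - 6) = (o - 1)*(o + 2)*(o^2 + 2*o - 3) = (o - 1)^2*(o + 2)*(o + 3)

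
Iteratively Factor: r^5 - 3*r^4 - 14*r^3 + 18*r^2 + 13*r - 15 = (r + 3)*(r^4 - 6*r^3 + 4*r^2 + 6*r - 5) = (r - 1)*(r + 3)*(r^3 - 5*r^2 - r + 5) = (r - 5)*(r - 1)*(r + 3)*(r^2 - 1) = (r - 5)*(r - 1)*(r + 1)*(r + 3)*(r - 1)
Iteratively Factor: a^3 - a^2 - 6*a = (a - 3)*(a^2 + 2*a) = (a - 3)*(a + 2)*(a)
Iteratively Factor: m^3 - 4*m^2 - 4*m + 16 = (m - 2)*(m^2 - 2*m - 8) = (m - 2)*(m + 2)*(m - 4)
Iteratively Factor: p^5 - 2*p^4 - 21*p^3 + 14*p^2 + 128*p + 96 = (p + 2)*(p^4 - 4*p^3 - 13*p^2 + 40*p + 48) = (p - 4)*(p + 2)*(p^3 - 13*p - 12) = (p - 4)^2*(p + 2)*(p^2 + 4*p + 3) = (p - 4)^2*(p + 2)*(p + 3)*(p + 1)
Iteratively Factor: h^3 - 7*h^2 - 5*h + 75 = (h + 3)*(h^2 - 10*h + 25) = (h - 5)*(h + 3)*(h - 5)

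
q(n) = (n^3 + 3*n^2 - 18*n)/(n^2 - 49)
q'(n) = -2*n*(n^3 + 3*n^2 - 18*n)/(n^2 - 49)^2 + (3*n^2 + 6*n - 18)/(n^2 - 49)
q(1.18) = 0.32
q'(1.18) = 0.16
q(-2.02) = -0.90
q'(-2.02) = 0.48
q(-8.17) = -11.16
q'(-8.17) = -2.77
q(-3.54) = -1.56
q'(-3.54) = 0.35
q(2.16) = 0.33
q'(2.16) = -0.17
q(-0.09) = -0.03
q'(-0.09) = 0.38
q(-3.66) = -1.60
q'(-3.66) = 0.32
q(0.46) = 0.15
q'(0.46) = 0.30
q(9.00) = 25.31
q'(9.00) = -5.52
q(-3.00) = -1.35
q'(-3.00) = 0.43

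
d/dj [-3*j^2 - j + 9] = -6*j - 1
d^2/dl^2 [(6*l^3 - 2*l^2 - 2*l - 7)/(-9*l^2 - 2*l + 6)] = 2*(-222*l^3 + 2241*l^2 + 54*l + 502)/(729*l^6 + 486*l^5 - 1350*l^4 - 640*l^3 + 900*l^2 + 216*l - 216)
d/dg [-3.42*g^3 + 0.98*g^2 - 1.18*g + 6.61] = -10.26*g^2 + 1.96*g - 1.18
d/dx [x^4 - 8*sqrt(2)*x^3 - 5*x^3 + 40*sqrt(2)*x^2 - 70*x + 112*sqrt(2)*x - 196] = 4*x^3 - 24*sqrt(2)*x^2 - 15*x^2 + 80*sqrt(2)*x - 70 + 112*sqrt(2)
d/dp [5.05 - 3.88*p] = -3.88000000000000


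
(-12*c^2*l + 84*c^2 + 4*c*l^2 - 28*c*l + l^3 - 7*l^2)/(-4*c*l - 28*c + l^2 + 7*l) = (12*c^2*l - 84*c^2 - 4*c*l^2 + 28*c*l - l^3 + 7*l^2)/(4*c*l + 28*c - l^2 - 7*l)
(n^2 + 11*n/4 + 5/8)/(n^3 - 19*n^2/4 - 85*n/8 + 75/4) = (4*n + 1)/(4*n^2 - 29*n + 30)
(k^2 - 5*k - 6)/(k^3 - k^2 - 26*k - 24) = 1/(k + 4)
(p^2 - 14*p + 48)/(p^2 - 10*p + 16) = (p - 6)/(p - 2)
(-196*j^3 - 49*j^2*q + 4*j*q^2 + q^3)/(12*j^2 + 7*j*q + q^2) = (-49*j^2 + q^2)/(3*j + q)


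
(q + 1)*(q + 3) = q^2 + 4*q + 3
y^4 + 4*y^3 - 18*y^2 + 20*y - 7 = (y - 1)^3*(y + 7)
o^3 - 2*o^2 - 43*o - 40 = (o - 8)*(o + 1)*(o + 5)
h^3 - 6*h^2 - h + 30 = (h - 5)*(h - 3)*(h + 2)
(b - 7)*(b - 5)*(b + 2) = b^3 - 10*b^2 + 11*b + 70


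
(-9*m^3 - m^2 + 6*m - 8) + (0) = -9*m^3 - m^2 + 6*m - 8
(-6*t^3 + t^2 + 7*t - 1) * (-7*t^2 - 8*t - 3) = 42*t^5 + 41*t^4 - 39*t^3 - 52*t^2 - 13*t + 3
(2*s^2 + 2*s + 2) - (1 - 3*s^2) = 5*s^2 + 2*s + 1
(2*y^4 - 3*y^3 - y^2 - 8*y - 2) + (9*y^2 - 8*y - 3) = 2*y^4 - 3*y^3 + 8*y^2 - 16*y - 5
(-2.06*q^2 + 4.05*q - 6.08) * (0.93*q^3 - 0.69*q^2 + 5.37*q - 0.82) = -1.9158*q^5 + 5.1879*q^4 - 19.5111*q^3 + 27.6329*q^2 - 35.9706*q + 4.9856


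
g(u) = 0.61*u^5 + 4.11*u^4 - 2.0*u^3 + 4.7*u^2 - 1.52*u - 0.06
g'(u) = 3.05*u^4 + 16.44*u^3 - 6.0*u^2 + 9.4*u - 1.52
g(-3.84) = 572.66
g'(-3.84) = -393.80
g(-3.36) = 396.58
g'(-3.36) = -335.72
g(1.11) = 8.58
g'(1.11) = 28.64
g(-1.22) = 19.88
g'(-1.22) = -45.01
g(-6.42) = 1061.86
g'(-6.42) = 521.97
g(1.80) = 55.44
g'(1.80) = 123.86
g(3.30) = 700.37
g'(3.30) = 916.67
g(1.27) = 14.20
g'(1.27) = 42.35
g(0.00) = -0.06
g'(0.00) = -1.52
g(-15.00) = -247319.76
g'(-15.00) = 97428.73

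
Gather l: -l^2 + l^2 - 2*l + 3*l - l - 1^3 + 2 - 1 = 0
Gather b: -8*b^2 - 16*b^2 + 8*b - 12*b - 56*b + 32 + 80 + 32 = -24*b^2 - 60*b + 144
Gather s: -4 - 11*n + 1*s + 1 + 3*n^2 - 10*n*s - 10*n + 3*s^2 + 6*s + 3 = 3*n^2 - 21*n + 3*s^2 + s*(7 - 10*n)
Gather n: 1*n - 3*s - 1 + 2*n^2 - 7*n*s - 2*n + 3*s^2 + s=2*n^2 + n*(-7*s - 1) + 3*s^2 - 2*s - 1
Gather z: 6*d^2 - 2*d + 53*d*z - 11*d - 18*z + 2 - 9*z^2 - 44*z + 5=6*d^2 - 13*d - 9*z^2 + z*(53*d - 62) + 7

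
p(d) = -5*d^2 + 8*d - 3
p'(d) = 8 - 10*d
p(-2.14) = -43.02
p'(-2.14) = 29.40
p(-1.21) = -20.00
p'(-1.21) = 20.10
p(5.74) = -121.82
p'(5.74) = -49.40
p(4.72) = -76.63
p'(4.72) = -39.20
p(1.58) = -2.84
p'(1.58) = -7.80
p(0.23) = -1.42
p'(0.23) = 5.70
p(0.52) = -0.19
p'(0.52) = 2.80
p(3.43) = -34.38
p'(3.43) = -26.30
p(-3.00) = -72.00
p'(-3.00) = 38.00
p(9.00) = -336.00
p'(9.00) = -82.00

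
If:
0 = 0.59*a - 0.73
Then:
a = 1.24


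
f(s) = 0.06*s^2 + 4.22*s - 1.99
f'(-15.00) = 2.42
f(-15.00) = -51.79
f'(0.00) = 4.22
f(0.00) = -1.99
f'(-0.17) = 4.20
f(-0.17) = -2.71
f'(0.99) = 4.34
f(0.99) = 2.25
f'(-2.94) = 3.87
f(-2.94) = -13.88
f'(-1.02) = 4.10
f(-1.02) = -6.23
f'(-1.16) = 4.08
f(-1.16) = -6.80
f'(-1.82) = 4.00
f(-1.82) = -9.47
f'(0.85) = 4.32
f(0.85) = 1.64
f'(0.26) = 4.25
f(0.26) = -0.89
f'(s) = 0.12*s + 4.22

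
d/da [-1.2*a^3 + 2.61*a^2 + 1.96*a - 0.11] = -3.6*a^2 + 5.22*a + 1.96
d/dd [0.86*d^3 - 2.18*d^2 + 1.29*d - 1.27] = 2.58*d^2 - 4.36*d + 1.29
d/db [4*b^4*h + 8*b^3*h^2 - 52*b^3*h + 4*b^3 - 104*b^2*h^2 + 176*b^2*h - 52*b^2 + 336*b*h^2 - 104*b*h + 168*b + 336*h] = 16*b^3*h + 24*b^2*h^2 - 156*b^2*h + 12*b^2 - 208*b*h^2 + 352*b*h - 104*b + 336*h^2 - 104*h + 168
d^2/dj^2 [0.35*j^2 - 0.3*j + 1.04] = 0.700000000000000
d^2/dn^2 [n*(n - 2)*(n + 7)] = 6*n + 10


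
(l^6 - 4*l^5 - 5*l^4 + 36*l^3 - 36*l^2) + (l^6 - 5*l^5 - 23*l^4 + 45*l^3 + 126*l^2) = 2*l^6 - 9*l^5 - 28*l^4 + 81*l^3 + 90*l^2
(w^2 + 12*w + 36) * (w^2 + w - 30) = w^4 + 13*w^3 + 18*w^2 - 324*w - 1080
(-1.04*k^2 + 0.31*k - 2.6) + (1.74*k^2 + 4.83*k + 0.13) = 0.7*k^2 + 5.14*k - 2.47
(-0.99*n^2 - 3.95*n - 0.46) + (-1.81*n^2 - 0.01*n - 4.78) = -2.8*n^2 - 3.96*n - 5.24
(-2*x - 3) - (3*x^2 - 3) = -3*x^2 - 2*x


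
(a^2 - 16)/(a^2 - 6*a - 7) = (16 - a^2)/(-a^2 + 6*a + 7)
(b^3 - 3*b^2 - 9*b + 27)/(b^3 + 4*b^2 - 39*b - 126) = (b^2 - 6*b + 9)/(b^2 + b - 42)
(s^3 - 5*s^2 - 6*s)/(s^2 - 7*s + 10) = s*(s^2 - 5*s - 6)/(s^2 - 7*s + 10)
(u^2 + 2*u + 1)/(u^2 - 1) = (u + 1)/(u - 1)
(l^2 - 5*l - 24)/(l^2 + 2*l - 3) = (l - 8)/(l - 1)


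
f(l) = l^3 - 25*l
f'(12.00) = 407.00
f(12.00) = 1428.00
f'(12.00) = 407.00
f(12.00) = 1428.00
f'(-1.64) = -16.93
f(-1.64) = 36.59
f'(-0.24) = -24.83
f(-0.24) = 5.99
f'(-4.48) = 35.21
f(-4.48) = 22.08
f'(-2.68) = -3.45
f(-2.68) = 47.75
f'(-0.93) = -22.41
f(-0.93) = 22.45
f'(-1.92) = -13.94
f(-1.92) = 40.92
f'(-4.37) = 32.29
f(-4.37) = 25.80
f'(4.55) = 37.11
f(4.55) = -19.55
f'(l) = 3*l^2 - 25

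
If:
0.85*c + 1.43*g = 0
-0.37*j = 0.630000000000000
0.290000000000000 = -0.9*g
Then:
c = 0.54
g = -0.32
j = -1.70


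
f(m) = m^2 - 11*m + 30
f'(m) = 2*m - 11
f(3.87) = 2.41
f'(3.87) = -3.26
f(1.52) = 15.59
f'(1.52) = -7.96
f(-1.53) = 49.17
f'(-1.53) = -14.06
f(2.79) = 7.09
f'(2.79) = -5.42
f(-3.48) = 80.39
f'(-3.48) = -17.96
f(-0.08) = 30.89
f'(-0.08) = -11.16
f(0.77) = 22.12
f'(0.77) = -9.46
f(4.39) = 0.98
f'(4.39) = -2.22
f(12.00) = 42.00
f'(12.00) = 13.00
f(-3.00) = 72.00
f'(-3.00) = -17.00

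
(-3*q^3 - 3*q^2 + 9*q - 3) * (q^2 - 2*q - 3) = -3*q^5 + 3*q^4 + 24*q^3 - 12*q^2 - 21*q + 9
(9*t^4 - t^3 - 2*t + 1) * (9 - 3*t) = -27*t^5 + 84*t^4 - 9*t^3 + 6*t^2 - 21*t + 9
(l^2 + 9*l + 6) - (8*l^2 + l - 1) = -7*l^2 + 8*l + 7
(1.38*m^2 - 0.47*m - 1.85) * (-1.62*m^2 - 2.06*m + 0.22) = -2.2356*m^4 - 2.0814*m^3 + 4.2688*m^2 + 3.7076*m - 0.407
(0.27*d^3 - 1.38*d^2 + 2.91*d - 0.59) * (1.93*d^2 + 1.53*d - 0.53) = 0.5211*d^5 - 2.2503*d^4 + 3.3618*d^3 + 4.045*d^2 - 2.445*d + 0.3127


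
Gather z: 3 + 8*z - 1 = 8*z + 2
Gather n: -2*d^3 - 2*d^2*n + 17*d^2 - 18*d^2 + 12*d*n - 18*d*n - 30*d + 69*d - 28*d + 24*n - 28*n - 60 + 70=-2*d^3 - d^2 + 11*d + n*(-2*d^2 - 6*d - 4) + 10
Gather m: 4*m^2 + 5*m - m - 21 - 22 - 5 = 4*m^2 + 4*m - 48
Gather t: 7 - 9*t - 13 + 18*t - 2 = 9*t - 8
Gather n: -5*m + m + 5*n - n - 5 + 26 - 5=-4*m + 4*n + 16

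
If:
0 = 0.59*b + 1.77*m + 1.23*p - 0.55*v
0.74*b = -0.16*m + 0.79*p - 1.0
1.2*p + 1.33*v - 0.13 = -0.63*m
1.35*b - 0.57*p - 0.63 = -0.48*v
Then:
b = 1.81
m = -2.58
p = 2.44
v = -0.89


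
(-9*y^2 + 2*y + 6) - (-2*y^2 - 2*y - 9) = -7*y^2 + 4*y + 15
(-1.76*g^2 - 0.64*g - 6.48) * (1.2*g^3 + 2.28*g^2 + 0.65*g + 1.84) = -2.112*g^5 - 4.7808*g^4 - 10.3792*g^3 - 18.4288*g^2 - 5.3896*g - 11.9232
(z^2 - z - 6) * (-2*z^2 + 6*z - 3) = -2*z^4 + 8*z^3 + 3*z^2 - 33*z + 18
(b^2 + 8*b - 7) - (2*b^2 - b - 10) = -b^2 + 9*b + 3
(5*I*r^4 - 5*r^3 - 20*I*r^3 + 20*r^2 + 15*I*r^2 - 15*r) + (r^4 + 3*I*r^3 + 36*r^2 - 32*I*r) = r^4 + 5*I*r^4 - 5*r^3 - 17*I*r^3 + 56*r^2 + 15*I*r^2 - 15*r - 32*I*r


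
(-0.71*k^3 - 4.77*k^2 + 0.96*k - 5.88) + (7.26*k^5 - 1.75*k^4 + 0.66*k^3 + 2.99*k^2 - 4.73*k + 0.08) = 7.26*k^5 - 1.75*k^4 - 0.0499999999999999*k^3 - 1.78*k^2 - 3.77*k - 5.8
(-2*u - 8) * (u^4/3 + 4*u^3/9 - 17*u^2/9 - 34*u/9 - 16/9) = -2*u^5/3 - 32*u^4/9 + 2*u^3/9 + 68*u^2/3 + 304*u/9 + 128/9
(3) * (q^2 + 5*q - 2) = 3*q^2 + 15*q - 6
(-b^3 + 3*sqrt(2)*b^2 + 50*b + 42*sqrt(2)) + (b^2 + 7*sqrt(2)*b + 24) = -b^3 + b^2 + 3*sqrt(2)*b^2 + 7*sqrt(2)*b + 50*b + 24 + 42*sqrt(2)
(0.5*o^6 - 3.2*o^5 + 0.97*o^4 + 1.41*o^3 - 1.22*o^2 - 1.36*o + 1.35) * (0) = 0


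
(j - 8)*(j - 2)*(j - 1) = j^3 - 11*j^2 + 26*j - 16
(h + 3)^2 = h^2 + 6*h + 9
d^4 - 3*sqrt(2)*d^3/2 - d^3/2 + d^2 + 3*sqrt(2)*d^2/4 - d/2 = d*(d - 1/2)*(d - sqrt(2))*(d - sqrt(2)/2)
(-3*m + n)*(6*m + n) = -18*m^2 + 3*m*n + n^2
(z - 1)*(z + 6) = z^2 + 5*z - 6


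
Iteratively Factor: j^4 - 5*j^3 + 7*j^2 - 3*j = (j)*(j^3 - 5*j^2 + 7*j - 3) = j*(j - 3)*(j^2 - 2*j + 1) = j*(j - 3)*(j - 1)*(j - 1)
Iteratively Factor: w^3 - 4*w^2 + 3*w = (w - 3)*(w^2 - w) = (w - 3)*(w - 1)*(w)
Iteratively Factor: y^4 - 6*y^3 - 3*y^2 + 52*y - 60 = (y - 2)*(y^3 - 4*y^2 - 11*y + 30) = (y - 5)*(y - 2)*(y^2 + y - 6) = (y - 5)*(y - 2)^2*(y + 3)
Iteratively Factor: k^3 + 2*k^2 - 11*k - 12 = (k - 3)*(k^2 + 5*k + 4) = (k - 3)*(k + 1)*(k + 4)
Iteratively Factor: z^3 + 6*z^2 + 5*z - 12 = (z - 1)*(z^2 + 7*z + 12) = (z - 1)*(z + 3)*(z + 4)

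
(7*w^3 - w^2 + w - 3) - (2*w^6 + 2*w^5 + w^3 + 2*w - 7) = -2*w^6 - 2*w^5 + 6*w^3 - w^2 - w + 4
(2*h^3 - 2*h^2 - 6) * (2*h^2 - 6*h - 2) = 4*h^5 - 16*h^4 + 8*h^3 - 8*h^2 + 36*h + 12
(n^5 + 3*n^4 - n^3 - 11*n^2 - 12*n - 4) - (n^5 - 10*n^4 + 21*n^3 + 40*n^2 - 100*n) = 13*n^4 - 22*n^3 - 51*n^2 + 88*n - 4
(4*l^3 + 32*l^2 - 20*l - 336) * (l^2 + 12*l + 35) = 4*l^5 + 80*l^4 + 504*l^3 + 544*l^2 - 4732*l - 11760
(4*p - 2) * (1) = 4*p - 2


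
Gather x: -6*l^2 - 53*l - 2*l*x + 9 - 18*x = -6*l^2 - 53*l + x*(-2*l - 18) + 9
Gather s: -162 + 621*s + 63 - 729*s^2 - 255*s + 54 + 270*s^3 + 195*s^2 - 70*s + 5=270*s^3 - 534*s^2 + 296*s - 40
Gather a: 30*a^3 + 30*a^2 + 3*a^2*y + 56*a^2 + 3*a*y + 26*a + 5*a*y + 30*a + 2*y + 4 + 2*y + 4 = 30*a^3 + a^2*(3*y + 86) + a*(8*y + 56) + 4*y + 8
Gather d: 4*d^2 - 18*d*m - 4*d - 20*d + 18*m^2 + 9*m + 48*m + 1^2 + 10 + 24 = 4*d^2 + d*(-18*m - 24) + 18*m^2 + 57*m + 35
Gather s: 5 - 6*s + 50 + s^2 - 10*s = s^2 - 16*s + 55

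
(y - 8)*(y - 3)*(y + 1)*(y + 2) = y^4 - 8*y^3 - 7*y^2 + 50*y + 48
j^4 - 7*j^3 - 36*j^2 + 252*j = j*(j - 7)*(j - 6)*(j + 6)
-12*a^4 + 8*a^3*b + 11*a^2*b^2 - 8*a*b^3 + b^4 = (-6*a + b)*(-2*a + b)*(-a + b)*(a + b)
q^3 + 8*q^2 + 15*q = q*(q + 3)*(q + 5)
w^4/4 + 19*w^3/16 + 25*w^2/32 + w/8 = w*(w/4 + 1)*(w + 1/4)*(w + 1/2)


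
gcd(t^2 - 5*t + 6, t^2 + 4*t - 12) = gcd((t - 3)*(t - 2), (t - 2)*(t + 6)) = t - 2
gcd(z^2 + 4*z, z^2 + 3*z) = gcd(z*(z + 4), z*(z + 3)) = z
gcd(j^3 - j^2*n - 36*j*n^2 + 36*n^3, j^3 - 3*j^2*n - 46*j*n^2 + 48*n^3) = j^2 + 5*j*n - 6*n^2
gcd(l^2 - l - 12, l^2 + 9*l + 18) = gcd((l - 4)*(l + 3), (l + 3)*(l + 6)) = l + 3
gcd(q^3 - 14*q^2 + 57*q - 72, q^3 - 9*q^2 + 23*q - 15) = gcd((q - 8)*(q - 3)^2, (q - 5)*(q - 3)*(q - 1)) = q - 3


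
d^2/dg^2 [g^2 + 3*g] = 2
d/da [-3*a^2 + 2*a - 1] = 2 - 6*a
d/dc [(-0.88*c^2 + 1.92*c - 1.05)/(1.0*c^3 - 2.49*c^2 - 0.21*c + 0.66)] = (0.88*c^4 - 3.84*c^3 + 8.1156*c^2 - 6.3906*c + 1.0467)/(1.0*c^6 - 4.98*c^5 + 5.7801*c^4 + 2.3658*c^3 - 3.2427*c^2 - 0.2772*c + 0.4356)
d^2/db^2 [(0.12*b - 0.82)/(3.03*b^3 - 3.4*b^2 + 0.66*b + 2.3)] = (6.610248*b^5 - 97.757496*b^4 + 137.456688*b^3 - 76.749576*b^2 + 50.95836*b - 13.903504)/(27.818127*b^9 - 93.64518*b^8 + 123.258582*b^7 - 16.75171*b^6 - 115.319196*b^5 + 102.91812*b^4 + 17.406396*b^3 - 50.95236*b^2 + 10.4742*b + 12.167)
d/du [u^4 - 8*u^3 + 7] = 4*u^2*(u - 6)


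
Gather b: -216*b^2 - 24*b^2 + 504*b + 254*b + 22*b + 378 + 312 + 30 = -240*b^2 + 780*b + 720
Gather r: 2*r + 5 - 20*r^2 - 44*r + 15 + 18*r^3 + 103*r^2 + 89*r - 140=18*r^3 + 83*r^2 + 47*r - 120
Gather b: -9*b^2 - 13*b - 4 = -9*b^2 - 13*b - 4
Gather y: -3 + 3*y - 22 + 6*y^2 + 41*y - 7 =6*y^2 + 44*y - 32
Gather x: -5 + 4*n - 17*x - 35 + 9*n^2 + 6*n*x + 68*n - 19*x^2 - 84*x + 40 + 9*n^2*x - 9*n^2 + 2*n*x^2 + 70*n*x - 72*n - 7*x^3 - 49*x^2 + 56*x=-7*x^3 + x^2*(2*n - 68) + x*(9*n^2 + 76*n - 45)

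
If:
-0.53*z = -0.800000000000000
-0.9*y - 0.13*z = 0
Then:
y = -0.22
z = 1.51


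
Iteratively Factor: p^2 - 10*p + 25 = (p - 5)*(p - 5)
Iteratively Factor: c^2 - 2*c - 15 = (c - 5)*(c + 3)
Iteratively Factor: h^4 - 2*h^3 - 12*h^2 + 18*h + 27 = (h + 3)*(h^3 - 5*h^2 + 3*h + 9) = (h - 3)*(h + 3)*(h^2 - 2*h - 3) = (h - 3)*(h + 1)*(h + 3)*(h - 3)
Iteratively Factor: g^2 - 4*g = (g)*(g - 4)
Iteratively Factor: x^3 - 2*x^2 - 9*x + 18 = (x + 3)*(x^2 - 5*x + 6) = (x - 3)*(x + 3)*(x - 2)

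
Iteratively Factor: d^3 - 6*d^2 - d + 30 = (d - 5)*(d^2 - d - 6) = (d - 5)*(d + 2)*(d - 3)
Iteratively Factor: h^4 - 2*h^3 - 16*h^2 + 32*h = (h + 4)*(h^3 - 6*h^2 + 8*h) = (h - 4)*(h + 4)*(h^2 - 2*h) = (h - 4)*(h - 2)*(h + 4)*(h)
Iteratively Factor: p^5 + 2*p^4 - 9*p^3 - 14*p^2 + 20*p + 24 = (p + 2)*(p^4 - 9*p^2 + 4*p + 12) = (p + 1)*(p + 2)*(p^3 - p^2 - 8*p + 12) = (p - 2)*(p + 1)*(p + 2)*(p^2 + p - 6) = (p - 2)^2*(p + 1)*(p + 2)*(p + 3)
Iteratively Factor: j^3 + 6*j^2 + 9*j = (j + 3)*(j^2 + 3*j) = (j + 3)^2*(j)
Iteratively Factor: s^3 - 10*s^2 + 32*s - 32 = (s - 2)*(s^2 - 8*s + 16) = (s - 4)*(s - 2)*(s - 4)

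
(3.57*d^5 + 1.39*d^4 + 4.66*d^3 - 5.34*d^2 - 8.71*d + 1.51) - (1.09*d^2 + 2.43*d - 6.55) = 3.57*d^5 + 1.39*d^4 + 4.66*d^3 - 6.43*d^2 - 11.14*d + 8.06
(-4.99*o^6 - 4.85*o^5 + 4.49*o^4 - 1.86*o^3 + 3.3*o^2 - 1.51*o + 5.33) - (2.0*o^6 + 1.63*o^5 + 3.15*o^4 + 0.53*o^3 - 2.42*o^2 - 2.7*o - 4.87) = -6.99*o^6 - 6.48*o^5 + 1.34*o^4 - 2.39*o^3 + 5.72*o^2 + 1.19*o + 10.2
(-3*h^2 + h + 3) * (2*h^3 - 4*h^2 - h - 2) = -6*h^5 + 14*h^4 + 5*h^3 - 7*h^2 - 5*h - 6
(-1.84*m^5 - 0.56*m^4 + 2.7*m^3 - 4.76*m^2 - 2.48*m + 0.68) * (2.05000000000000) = -3.772*m^5 - 1.148*m^4 + 5.535*m^3 - 9.758*m^2 - 5.084*m + 1.394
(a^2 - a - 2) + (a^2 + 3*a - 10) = 2*a^2 + 2*a - 12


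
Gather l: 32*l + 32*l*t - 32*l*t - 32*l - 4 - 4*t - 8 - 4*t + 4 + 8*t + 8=0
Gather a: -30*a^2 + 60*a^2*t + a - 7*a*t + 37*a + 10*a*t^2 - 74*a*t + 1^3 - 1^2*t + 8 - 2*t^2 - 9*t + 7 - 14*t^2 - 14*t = a^2*(60*t - 30) + a*(10*t^2 - 81*t + 38) - 16*t^2 - 24*t + 16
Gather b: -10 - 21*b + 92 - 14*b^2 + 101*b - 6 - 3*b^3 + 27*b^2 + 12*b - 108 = -3*b^3 + 13*b^2 + 92*b - 32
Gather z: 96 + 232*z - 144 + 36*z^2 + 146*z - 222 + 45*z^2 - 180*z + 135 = 81*z^2 + 198*z - 135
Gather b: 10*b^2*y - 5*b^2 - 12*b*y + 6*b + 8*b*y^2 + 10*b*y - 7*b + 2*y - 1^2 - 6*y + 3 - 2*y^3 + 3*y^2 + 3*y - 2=b^2*(10*y - 5) + b*(8*y^2 - 2*y - 1) - 2*y^3 + 3*y^2 - y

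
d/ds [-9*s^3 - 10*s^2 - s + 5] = -27*s^2 - 20*s - 1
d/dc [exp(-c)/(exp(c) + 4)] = 2*(-exp(c) - 2)*exp(-c)/(exp(2*c) + 8*exp(c) + 16)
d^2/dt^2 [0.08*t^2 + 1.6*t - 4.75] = 0.160000000000000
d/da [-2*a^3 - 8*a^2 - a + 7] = -6*a^2 - 16*a - 1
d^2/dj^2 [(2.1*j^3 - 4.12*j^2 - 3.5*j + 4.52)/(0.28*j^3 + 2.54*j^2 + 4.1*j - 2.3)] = (-3.633056*j^6 - 16.1112*j^5 + 33.924576*j^4 + 158.112624*j^3 - 84.1790879999999*j^2 + 243.86496*j + 95.17448)/(0.021952*j^9 + 0.597408*j^8 + 6.383664*j^7 + 33.341624*j^6 + 83.66052*j^5 + 67.73376*j^4 - 70.3486*j^3 - 75.6792*j^2 + 65.067*j - 12.167)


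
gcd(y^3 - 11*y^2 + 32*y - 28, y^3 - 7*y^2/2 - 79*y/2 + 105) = y - 7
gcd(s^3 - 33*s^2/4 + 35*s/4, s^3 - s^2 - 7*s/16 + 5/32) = s - 5/4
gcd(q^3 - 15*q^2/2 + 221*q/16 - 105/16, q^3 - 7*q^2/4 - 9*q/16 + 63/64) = q^2 - 5*q/2 + 21/16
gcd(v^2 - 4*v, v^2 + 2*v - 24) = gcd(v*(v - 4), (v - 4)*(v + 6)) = v - 4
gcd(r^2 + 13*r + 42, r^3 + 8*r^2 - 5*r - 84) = r + 7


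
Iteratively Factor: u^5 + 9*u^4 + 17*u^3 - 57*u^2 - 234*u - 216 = (u + 2)*(u^4 + 7*u^3 + 3*u^2 - 63*u - 108) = (u + 2)*(u + 3)*(u^3 + 4*u^2 - 9*u - 36) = (u + 2)*(u + 3)*(u + 4)*(u^2 - 9) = (u + 2)*(u + 3)^2*(u + 4)*(u - 3)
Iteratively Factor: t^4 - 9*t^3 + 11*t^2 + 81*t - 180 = (t - 3)*(t^3 - 6*t^2 - 7*t + 60) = (t - 3)*(t + 3)*(t^2 - 9*t + 20) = (t - 5)*(t - 3)*(t + 3)*(t - 4)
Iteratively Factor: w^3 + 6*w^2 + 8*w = (w + 4)*(w^2 + 2*w) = w*(w + 4)*(w + 2)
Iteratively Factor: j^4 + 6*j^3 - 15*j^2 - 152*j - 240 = (j - 5)*(j^3 + 11*j^2 + 40*j + 48) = (j - 5)*(j + 4)*(j^2 + 7*j + 12) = (j - 5)*(j + 4)^2*(j + 3)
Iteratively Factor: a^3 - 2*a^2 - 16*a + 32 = (a + 4)*(a^2 - 6*a + 8) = (a - 4)*(a + 4)*(a - 2)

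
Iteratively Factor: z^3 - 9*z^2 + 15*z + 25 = (z - 5)*(z^2 - 4*z - 5) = (z - 5)^2*(z + 1)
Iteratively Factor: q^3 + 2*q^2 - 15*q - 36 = (q + 3)*(q^2 - q - 12) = (q - 4)*(q + 3)*(q + 3)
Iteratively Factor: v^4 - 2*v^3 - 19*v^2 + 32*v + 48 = (v + 4)*(v^3 - 6*v^2 + 5*v + 12) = (v - 4)*(v + 4)*(v^2 - 2*v - 3) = (v - 4)*(v - 3)*(v + 4)*(v + 1)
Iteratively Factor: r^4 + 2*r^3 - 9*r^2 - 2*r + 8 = (r - 2)*(r^3 + 4*r^2 - r - 4) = (r - 2)*(r - 1)*(r^2 + 5*r + 4) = (r - 2)*(r - 1)*(r + 4)*(r + 1)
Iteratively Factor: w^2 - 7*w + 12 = (w - 4)*(w - 3)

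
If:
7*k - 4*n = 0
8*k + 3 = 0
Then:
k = -3/8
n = -21/32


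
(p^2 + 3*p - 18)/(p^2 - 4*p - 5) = (-p^2 - 3*p + 18)/(-p^2 + 4*p + 5)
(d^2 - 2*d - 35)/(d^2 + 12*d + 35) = (d - 7)/(d + 7)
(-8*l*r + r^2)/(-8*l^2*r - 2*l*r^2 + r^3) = (8*l - r)/(8*l^2 + 2*l*r - r^2)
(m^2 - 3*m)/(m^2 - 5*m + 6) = m/(m - 2)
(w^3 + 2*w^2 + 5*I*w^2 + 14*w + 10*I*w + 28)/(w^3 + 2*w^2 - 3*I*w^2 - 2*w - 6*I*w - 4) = (w + 7*I)/(w - I)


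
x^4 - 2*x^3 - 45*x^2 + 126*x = x*(x - 6)*(x - 3)*(x + 7)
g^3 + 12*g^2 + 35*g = g*(g + 5)*(g + 7)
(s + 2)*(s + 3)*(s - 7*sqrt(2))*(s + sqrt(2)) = s^4 - 6*sqrt(2)*s^3 + 5*s^3 - 30*sqrt(2)*s^2 - 8*s^2 - 70*s - 36*sqrt(2)*s - 84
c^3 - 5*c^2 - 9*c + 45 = (c - 5)*(c - 3)*(c + 3)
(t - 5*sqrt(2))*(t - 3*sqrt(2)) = t^2 - 8*sqrt(2)*t + 30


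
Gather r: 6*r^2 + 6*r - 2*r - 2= 6*r^2 + 4*r - 2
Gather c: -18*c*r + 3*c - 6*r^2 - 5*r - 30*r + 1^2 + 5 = c*(3 - 18*r) - 6*r^2 - 35*r + 6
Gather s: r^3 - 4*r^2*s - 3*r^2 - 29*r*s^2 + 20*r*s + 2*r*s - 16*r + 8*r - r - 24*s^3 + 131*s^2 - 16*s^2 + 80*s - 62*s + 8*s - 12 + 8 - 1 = r^3 - 3*r^2 - 9*r - 24*s^3 + s^2*(115 - 29*r) + s*(-4*r^2 + 22*r + 26) - 5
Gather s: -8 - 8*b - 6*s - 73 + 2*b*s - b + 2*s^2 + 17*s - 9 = -9*b + 2*s^2 + s*(2*b + 11) - 90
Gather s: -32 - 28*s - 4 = -28*s - 36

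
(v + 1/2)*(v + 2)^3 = v^4 + 13*v^3/2 + 15*v^2 + 14*v + 4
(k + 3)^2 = k^2 + 6*k + 9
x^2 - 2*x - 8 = (x - 4)*(x + 2)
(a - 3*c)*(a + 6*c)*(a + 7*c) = a^3 + 10*a^2*c + 3*a*c^2 - 126*c^3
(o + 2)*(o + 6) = o^2 + 8*o + 12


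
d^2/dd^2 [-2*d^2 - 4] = -4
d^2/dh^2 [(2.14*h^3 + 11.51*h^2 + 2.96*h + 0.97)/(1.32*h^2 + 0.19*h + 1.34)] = (5.6843418860808e-14*h^4 - 2.87436400000001*h^3 - 108.743496*h^2 - 6.89872800000001*h + 36.466042)/(2.299968*h^6 + 0.993168*h^5 + 7.147404*h^4 + 2.023291*h^3 + 7.255698*h^2 + 1.023492*h + 2.406104)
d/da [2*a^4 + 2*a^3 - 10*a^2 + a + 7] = 8*a^3 + 6*a^2 - 20*a + 1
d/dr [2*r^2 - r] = 4*r - 1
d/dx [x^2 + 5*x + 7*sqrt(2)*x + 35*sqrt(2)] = 2*x + 5 + 7*sqrt(2)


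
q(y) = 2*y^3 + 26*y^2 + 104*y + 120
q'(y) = 6*y^2 + 52*y + 104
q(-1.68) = 9.18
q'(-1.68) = 33.57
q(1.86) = 416.26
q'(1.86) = 221.48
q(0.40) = 165.89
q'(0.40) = 125.76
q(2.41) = 549.65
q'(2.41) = 264.17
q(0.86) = 229.94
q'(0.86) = 153.16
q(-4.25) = -5.91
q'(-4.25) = -8.62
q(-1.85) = 3.92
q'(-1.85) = 28.34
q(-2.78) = -11.15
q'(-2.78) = 5.81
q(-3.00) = -12.00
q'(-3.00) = 2.00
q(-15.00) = -2340.00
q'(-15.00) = 674.00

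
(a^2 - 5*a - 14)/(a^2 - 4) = (a - 7)/(a - 2)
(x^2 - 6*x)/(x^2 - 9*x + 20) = x*(x - 6)/(x^2 - 9*x + 20)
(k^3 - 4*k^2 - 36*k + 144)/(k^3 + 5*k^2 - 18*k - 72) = (k - 6)/(k + 3)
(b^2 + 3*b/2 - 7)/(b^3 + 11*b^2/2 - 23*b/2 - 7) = (2*b + 7)/(2*b^2 + 15*b + 7)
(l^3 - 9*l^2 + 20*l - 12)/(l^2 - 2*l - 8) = (-l^3 + 9*l^2 - 20*l + 12)/(-l^2 + 2*l + 8)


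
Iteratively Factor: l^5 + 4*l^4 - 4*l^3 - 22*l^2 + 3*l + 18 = (l - 2)*(l^4 + 6*l^3 + 8*l^2 - 6*l - 9) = (l - 2)*(l - 1)*(l^3 + 7*l^2 + 15*l + 9) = (l - 2)*(l - 1)*(l + 1)*(l^2 + 6*l + 9) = (l - 2)*(l - 1)*(l + 1)*(l + 3)*(l + 3)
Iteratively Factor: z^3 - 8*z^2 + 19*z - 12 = (z - 1)*(z^2 - 7*z + 12) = (z - 4)*(z - 1)*(z - 3)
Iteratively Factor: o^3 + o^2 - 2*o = (o + 2)*(o^2 - o) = o*(o + 2)*(o - 1)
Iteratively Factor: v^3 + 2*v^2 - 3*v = (v + 3)*(v^2 - v) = (v - 1)*(v + 3)*(v)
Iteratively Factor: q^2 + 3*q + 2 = (q + 2)*(q + 1)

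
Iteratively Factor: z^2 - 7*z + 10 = (z - 2)*(z - 5)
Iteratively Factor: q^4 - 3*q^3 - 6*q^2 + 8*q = (q + 2)*(q^3 - 5*q^2 + 4*q) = q*(q + 2)*(q^2 - 5*q + 4) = q*(q - 1)*(q + 2)*(q - 4)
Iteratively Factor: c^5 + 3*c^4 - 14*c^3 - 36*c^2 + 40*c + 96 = (c + 2)*(c^4 + c^3 - 16*c^2 - 4*c + 48) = (c - 2)*(c + 2)*(c^3 + 3*c^2 - 10*c - 24) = (c - 3)*(c - 2)*(c + 2)*(c^2 + 6*c + 8) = (c - 3)*(c - 2)*(c + 2)^2*(c + 4)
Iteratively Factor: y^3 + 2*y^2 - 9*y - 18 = (y - 3)*(y^2 + 5*y + 6) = (y - 3)*(y + 2)*(y + 3)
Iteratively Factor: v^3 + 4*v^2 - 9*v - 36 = (v - 3)*(v^2 + 7*v + 12) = (v - 3)*(v + 4)*(v + 3)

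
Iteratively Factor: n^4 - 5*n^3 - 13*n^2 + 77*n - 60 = (n - 3)*(n^3 - 2*n^2 - 19*n + 20) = (n - 3)*(n + 4)*(n^2 - 6*n + 5) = (n - 5)*(n - 3)*(n + 4)*(n - 1)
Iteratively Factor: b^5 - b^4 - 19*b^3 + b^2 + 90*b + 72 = (b + 3)*(b^4 - 4*b^3 - 7*b^2 + 22*b + 24) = (b + 1)*(b + 3)*(b^3 - 5*b^2 - 2*b + 24) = (b + 1)*(b + 2)*(b + 3)*(b^2 - 7*b + 12) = (b - 3)*(b + 1)*(b + 2)*(b + 3)*(b - 4)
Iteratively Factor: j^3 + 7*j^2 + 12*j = (j)*(j^2 + 7*j + 12) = j*(j + 4)*(j + 3)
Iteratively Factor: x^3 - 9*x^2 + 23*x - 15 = (x - 1)*(x^2 - 8*x + 15) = (x - 3)*(x - 1)*(x - 5)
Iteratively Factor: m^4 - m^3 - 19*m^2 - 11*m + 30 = (m - 5)*(m^3 + 4*m^2 + m - 6) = (m - 5)*(m + 3)*(m^2 + m - 2) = (m - 5)*(m - 1)*(m + 3)*(m + 2)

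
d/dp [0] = 0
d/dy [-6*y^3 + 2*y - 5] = 2 - 18*y^2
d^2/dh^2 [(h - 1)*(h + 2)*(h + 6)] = 6*h + 14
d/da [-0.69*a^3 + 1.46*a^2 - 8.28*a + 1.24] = -2.07*a^2 + 2.92*a - 8.28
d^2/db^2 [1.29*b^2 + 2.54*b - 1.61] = 2.58000000000000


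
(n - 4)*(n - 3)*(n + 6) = n^3 - n^2 - 30*n + 72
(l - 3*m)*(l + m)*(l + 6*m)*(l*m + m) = l^4*m + 4*l^3*m^2 + l^3*m - 15*l^2*m^3 + 4*l^2*m^2 - 18*l*m^4 - 15*l*m^3 - 18*m^4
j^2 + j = j*(j + 1)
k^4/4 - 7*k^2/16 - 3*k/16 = k*(k/4 + 1/4)*(k - 3/2)*(k + 1/2)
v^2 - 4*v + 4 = (v - 2)^2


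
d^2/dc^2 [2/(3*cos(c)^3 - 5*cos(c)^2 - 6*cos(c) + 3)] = 2*((-15*cos(c) - 40*cos(2*c) + 27*cos(3*c))*(3*cos(c)^3 - 5*cos(c)^2 - 6*cos(c) + 3)/4 + 2*(-9*cos(c)^2 + 10*cos(c) + 6)^2*sin(c)^2)/(3*cos(c)^3 - 5*cos(c)^2 - 6*cos(c) + 3)^3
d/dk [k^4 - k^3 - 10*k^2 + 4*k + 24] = 4*k^3 - 3*k^2 - 20*k + 4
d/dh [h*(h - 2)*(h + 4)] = 3*h^2 + 4*h - 8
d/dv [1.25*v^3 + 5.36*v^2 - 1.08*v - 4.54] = 3.75*v^2 + 10.72*v - 1.08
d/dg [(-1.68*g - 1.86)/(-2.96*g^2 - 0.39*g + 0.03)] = (4.9728*g^2 + 0.6552*g - (1.68*g + 1.86)*(5.92*g + 0.39) - 0.0504)/(2.96*g^2 + 0.39*g - 0.03)^2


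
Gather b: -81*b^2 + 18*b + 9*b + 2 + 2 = -81*b^2 + 27*b + 4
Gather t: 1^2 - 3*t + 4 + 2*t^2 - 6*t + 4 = 2*t^2 - 9*t + 9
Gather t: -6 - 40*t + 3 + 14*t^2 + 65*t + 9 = 14*t^2 + 25*t + 6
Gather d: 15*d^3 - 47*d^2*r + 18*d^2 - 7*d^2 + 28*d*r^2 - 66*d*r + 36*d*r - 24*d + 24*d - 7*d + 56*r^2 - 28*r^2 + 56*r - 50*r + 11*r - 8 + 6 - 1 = 15*d^3 + d^2*(11 - 47*r) + d*(28*r^2 - 30*r - 7) + 28*r^2 + 17*r - 3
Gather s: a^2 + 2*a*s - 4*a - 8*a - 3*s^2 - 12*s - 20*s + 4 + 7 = a^2 - 12*a - 3*s^2 + s*(2*a - 32) + 11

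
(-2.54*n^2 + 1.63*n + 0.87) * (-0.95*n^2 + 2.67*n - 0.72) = 2.413*n^4 - 8.3303*n^3 + 5.3544*n^2 + 1.1493*n - 0.6264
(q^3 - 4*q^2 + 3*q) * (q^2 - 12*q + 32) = q^5 - 16*q^4 + 83*q^3 - 164*q^2 + 96*q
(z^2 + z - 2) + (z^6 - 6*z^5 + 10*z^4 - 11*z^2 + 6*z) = z^6 - 6*z^5 + 10*z^4 - 10*z^2 + 7*z - 2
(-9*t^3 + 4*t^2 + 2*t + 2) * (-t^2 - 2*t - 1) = 9*t^5 + 14*t^4 - t^3 - 10*t^2 - 6*t - 2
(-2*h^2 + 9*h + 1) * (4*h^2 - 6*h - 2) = -8*h^4 + 48*h^3 - 46*h^2 - 24*h - 2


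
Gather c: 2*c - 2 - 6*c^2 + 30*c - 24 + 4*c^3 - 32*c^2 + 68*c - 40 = 4*c^3 - 38*c^2 + 100*c - 66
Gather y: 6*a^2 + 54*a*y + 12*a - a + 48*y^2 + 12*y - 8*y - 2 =6*a^2 + 11*a + 48*y^2 + y*(54*a + 4) - 2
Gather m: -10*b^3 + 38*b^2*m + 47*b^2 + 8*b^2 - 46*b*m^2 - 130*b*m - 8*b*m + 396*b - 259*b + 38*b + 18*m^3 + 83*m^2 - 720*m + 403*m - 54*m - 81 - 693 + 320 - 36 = -10*b^3 + 55*b^2 + 175*b + 18*m^3 + m^2*(83 - 46*b) + m*(38*b^2 - 138*b - 371) - 490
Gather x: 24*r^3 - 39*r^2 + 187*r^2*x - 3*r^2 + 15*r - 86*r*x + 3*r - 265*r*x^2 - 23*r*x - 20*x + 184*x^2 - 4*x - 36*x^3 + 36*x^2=24*r^3 - 42*r^2 + 18*r - 36*x^3 + x^2*(220 - 265*r) + x*(187*r^2 - 109*r - 24)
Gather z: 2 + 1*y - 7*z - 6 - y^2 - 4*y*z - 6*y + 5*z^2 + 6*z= -y^2 - 5*y + 5*z^2 + z*(-4*y - 1) - 4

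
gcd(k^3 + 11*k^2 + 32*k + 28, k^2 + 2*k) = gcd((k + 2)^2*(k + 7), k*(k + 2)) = k + 2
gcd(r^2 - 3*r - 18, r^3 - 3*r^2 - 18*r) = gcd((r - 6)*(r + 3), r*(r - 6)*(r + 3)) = r^2 - 3*r - 18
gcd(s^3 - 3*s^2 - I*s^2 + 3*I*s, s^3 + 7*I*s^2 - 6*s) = s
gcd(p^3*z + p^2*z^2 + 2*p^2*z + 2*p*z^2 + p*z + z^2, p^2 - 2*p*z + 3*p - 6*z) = 1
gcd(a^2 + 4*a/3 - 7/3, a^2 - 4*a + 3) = a - 1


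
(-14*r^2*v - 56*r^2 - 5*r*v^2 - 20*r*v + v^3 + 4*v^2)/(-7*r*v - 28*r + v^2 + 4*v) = 2*r + v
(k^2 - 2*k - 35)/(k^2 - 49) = (k + 5)/(k + 7)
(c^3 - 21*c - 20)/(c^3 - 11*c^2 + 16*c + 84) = (c^3 - 21*c - 20)/(c^3 - 11*c^2 + 16*c + 84)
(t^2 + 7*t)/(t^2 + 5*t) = (t + 7)/(t + 5)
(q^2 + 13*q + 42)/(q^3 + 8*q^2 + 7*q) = (q + 6)/(q*(q + 1))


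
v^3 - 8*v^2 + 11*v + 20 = (v - 5)*(v - 4)*(v + 1)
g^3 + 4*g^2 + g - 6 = (g - 1)*(g + 2)*(g + 3)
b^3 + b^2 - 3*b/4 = b*(b - 1/2)*(b + 3/2)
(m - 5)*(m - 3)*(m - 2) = m^3 - 10*m^2 + 31*m - 30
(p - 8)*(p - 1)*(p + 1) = p^3 - 8*p^2 - p + 8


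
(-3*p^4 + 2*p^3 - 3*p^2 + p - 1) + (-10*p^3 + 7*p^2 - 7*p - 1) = -3*p^4 - 8*p^3 + 4*p^2 - 6*p - 2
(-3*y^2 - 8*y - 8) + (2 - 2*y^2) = -5*y^2 - 8*y - 6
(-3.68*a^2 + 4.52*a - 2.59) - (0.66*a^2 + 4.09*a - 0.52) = -4.34*a^2 + 0.43*a - 2.07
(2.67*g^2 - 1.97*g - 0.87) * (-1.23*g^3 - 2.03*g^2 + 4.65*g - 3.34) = -3.2841*g^5 - 2.997*g^4 + 17.4847*g^3 - 16.3122*g^2 + 2.5343*g + 2.9058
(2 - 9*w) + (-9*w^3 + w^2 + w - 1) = -9*w^3 + w^2 - 8*w + 1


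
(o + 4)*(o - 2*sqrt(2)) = o^2 - 2*sqrt(2)*o + 4*o - 8*sqrt(2)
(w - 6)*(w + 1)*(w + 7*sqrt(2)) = w^3 - 5*w^2 + 7*sqrt(2)*w^2 - 35*sqrt(2)*w - 6*w - 42*sqrt(2)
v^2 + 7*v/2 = v*(v + 7/2)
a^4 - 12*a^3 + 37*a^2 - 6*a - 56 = (a - 7)*(a - 4)*(a - 2)*(a + 1)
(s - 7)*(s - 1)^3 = s^4 - 10*s^3 + 24*s^2 - 22*s + 7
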